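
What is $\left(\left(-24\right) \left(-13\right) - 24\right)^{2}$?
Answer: $82944$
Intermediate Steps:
$\left(\left(-24\right) \left(-13\right) - 24\right)^{2} = \left(312 - 24\right)^{2} = 288^{2} = 82944$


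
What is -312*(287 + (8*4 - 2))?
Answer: -98904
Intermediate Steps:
-312*(287 + (8*4 - 2)) = -312*(287 + (32 - 2)) = -312*(287 + 30) = -312*317 = -98904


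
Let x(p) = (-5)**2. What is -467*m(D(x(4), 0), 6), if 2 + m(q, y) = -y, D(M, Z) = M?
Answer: 3736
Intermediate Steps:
x(p) = 25
m(q, y) = -2 - y
-467*m(D(x(4), 0), 6) = -467*(-2 - 1*6) = -467*(-2 - 6) = -467*(-8) = 3736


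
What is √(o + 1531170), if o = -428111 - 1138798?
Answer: 57*I*√11 ≈ 189.05*I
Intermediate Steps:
o = -1566909
√(o + 1531170) = √(-1566909 + 1531170) = √(-35739) = 57*I*√11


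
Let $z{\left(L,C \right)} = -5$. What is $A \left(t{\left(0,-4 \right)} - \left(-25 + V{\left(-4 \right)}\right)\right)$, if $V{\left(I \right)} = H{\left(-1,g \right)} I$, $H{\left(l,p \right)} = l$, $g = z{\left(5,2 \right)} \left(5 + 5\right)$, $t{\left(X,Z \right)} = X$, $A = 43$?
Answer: $903$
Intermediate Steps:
$g = -50$ ($g = - 5 \left(5 + 5\right) = \left(-5\right) 10 = -50$)
$V{\left(I \right)} = - I$
$A \left(t{\left(0,-4 \right)} - \left(-25 + V{\left(-4 \right)}\right)\right) = 43 \left(0 + \left(25 - \left(-1\right) \left(-4\right)\right)\right) = 43 \left(0 + \left(25 - 4\right)\right) = 43 \left(0 + 21\right) = 43 \cdot 21 = 903$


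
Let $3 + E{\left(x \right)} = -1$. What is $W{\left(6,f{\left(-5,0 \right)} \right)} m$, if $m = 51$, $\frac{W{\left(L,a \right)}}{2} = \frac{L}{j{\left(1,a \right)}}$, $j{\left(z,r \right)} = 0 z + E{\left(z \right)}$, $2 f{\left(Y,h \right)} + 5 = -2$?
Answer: $-153$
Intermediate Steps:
$E{\left(x \right)} = -4$ ($E{\left(x \right)} = -3 - 1 = -4$)
$f{\left(Y,h \right)} = - \frac{7}{2}$ ($f{\left(Y,h \right)} = - \frac{5}{2} + \frac{1}{2} \left(-2\right) = - \frac{5}{2} - 1 = - \frac{7}{2}$)
$j{\left(z,r \right)} = -4$ ($j{\left(z,r \right)} = 0 z - 4 = 0 - 4 = -4$)
$W{\left(L,a \right)} = - \frac{L}{2}$ ($W{\left(L,a \right)} = 2 \frac{L}{-4} = 2 L \left(- \frac{1}{4}\right) = 2 \left(- \frac{L}{4}\right) = - \frac{L}{2}$)
$W{\left(6,f{\left(-5,0 \right)} \right)} m = \left(- \frac{1}{2}\right) 6 \cdot 51 = \left(-3\right) 51 = -153$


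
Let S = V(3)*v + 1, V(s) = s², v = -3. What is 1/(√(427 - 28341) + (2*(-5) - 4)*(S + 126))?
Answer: -700/993957 - I*√27914/1987914 ≈ -0.00070426 - 8.4045e-5*I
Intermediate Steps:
S = -26 (S = 3²*(-3) + 1 = 9*(-3) + 1 = -27 + 1 = -26)
1/(√(427 - 28341) + (2*(-5) - 4)*(S + 126)) = 1/(√(427 - 28341) + (2*(-5) - 4)*(-26 + 126)) = 1/(√(-27914) + (-10 - 4)*100) = 1/(I*√27914 - 14*100) = 1/(I*√27914 - 1400) = 1/(-1400 + I*√27914)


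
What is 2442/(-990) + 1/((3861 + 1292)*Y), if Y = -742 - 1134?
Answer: -357680051/145005420 ≈ -2.4667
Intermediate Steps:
Y = -1876
2442/(-990) + 1/((3861 + 1292)*Y) = 2442/(-990) + 1/((3861 + 1292)*(-1876)) = 2442*(-1/990) - 1/1876/5153 = -37/15 + (1/5153)*(-1/1876) = -37/15 - 1/9667028 = -357680051/145005420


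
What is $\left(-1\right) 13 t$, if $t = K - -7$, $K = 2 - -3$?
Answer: $-156$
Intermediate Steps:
$K = 5$ ($K = 2 + 3 = 5$)
$t = 12$ ($t = 5 - -7 = 5 + 7 = 12$)
$\left(-1\right) 13 t = \left(-1\right) 13 \cdot 12 = \left(-13\right) 12 = -156$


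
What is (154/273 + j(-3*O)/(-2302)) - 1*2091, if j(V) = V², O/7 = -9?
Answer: -189068273/89778 ≈ -2106.0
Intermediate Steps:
O = -63 (O = 7*(-9) = -63)
(154/273 + j(-3*O)/(-2302)) - 1*2091 = (154/273 + (-3*(-63))²/(-2302)) - 1*2091 = (154*(1/273) + 189²*(-1/2302)) - 2091 = (22/39 + 35721*(-1/2302)) - 2091 = (22/39 - 35721/2302) - 2091 = -1342475/89778 - 2091 = -189068273/89778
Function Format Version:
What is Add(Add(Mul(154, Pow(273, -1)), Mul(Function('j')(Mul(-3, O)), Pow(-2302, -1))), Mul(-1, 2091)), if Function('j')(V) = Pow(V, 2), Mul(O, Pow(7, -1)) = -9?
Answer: Rational(-189068273, 89778) ≈ -2106.0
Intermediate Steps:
O = -63 (O = Mul(7, -9) = -63)
Add(Add(Mul(154, Pow(273, -1)), Mul(Function('j')(Mul(-3, O)), Pow(-2302, -1))), Mul(-1, 2091)) = Add(Add(Mul(154, Pow(273, -1)), Mul(Pow(Mul(-3, -63), 2), Pow(-2302, -1))), Mul(-1, 2091)) = Add(Add(Mul(154, Rational(1, 273)), Mul(Pow(189, 2), Rational(-1, 2302))), -2091) = Add(Add(Rational(22, 39), Mul(35721, Rational(-1, 2302))), -2091) = Add(Add(Rational(22, 39), Rational(-35721, 2302)), -2091) = Add(Rational(-1342475, 89778), -2091) = Rational(-189068273, 89778)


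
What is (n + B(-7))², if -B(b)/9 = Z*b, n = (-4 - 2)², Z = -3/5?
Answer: 81/25 ≈ 3.2400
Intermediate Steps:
Z = -⅗ (Z = -3*⅕ = -⅗ ≈ -0.60000)
n = 36 (n = (-6)² = 36)
B(b) = 27*b/5 (B(b) = -(-27)*b/5 = 27*b/5)
(n + B(-7))² = (36 + (27/5)*(-7))² = (36 - 189/5)² = (-9/5)² = 81/25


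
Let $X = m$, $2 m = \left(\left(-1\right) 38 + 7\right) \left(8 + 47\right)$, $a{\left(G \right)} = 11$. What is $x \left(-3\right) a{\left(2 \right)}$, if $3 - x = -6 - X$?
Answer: $\frac{55671}{2} \approx 27836.0$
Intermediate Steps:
$m = - \frac{1705}{2}$ ($m = \frac{\left(\left(-1\right) 38 + 7\right) \left(8 + 47\right)}{2} = \frac{\left(-38 + 7\right) 55}{2} = \frac{\left(-31\right) 55}{2} = \frac{1}{2} \left(-1705\right) = - \frac{1705}{2} \approx -852.5$)
$X = - \frac{1705}{2} \approx -852.5$
$x = - \frac{1687}{2}$ ($x = 3 - \left(-6 - - \frac{1705}{2}\right) = 3 - \left(-6 + \frac{1705}{2}\right) = 3 - \frac{1693}{2} = - \frac{1687}{2} \approx -843.5$)
$x \left(-3\right) a{\left(2 \right)} = \left(- \frac{1687}{2}\right) \left(-3\right) 11 = \frac{5061}{2} \cdot 11 = \frac{55671}{2}$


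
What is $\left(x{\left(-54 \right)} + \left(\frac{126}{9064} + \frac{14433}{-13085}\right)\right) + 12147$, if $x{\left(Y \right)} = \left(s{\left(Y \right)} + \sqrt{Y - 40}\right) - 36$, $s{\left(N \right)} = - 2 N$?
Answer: $\frac{724537021179}{59301220} + i \sqrt{94} \approx 12218.0 + 9.6954 i$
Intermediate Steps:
$x{\left(Y \right)} = -36 + \sqrt{-40 + Y} - 2 Y$ ($x{\left(Y \right)} = \left(- 2 Y + \sqrt{Y - 40}\right) - 36 = \left(- 2 Y + \sqrt{-40 + Y}\right) - 36 = \left(\sqrt{-40 + Y} - 2 Y\right) - 36 = -36 + \sqrt{-40 + Y} - 2 Y$)
$\left(x{\left(-54 \right)} + \left(\frac{126}{9064} + \frac{14433}{-13085}\right)\right) + 12147 = \left(\left(-36 + \sqrt{-40 - 54} - -108\right) + \left(\frac{126}{9064} + \frac{14433}{-13085}\right)\right) + 12147 = \left(\left(-36 + \sqrt{-94} + 108\right) + \left(126 \cdot \frac{1}{9064} + 14433 \left(- \frac{1}{13085}\right)\right)\right) + 12147 = \left(\left(-36 + i \sqrt{94} + 108\right) + \left(\frac{63}{4532} - \frac{14433}{13085}\right)\right) + 12147 = \left(\left(72 + i \sqrt{94}\right) - \frac{64586001}{59301220}\right) + 12147 = \left(\frac{4205101839}{59301220} + i \sqrt{94}\right) + 12147 = \frac{724537021179}{59301220} + i \sqrt{94}$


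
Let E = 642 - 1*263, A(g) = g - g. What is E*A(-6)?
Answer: 0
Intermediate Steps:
A(g) = 0
E = 379 (E = 642 - 263 = 379)
E*A(-6) = 379*0 = 0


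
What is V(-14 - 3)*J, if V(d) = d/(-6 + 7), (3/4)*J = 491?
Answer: -33388/3 ≈ -11129.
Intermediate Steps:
J = 1964/3 (J = (4/3)*491 = 1964/3 ≈ 654.67)
V(d) = d (V(d) = d/1 = d*1 = d)
V(-14 - 3)*J = (-14 - 3)*(1964/3) = -17*1964/3 = -33388/3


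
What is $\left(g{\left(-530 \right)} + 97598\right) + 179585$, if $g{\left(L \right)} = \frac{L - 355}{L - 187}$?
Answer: $\frac{66247032}{239} \approx 2.7718 \cdot 10^{5}$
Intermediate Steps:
$g{\left(L \right)} = \frac{-355 + L}{-187 + L}$
$\left(g{\left(-530 \right)} + 97598\right) + 179585 = \left(\frac{-355 - 530}{-187 - 530} + 97598\right) + 179585 = \left(\frac{1}{-717} \left(-885\right) + 97598\right) + 179585 = \left(\left(- \frac{1}{717}\right) \left(-885\right) + 97598\right) + 179585 = \left(\frac{295}{239} + 97598\right) + 179585 = \frac{23326217}{239} + 179585 = \frac{66247032}{239}$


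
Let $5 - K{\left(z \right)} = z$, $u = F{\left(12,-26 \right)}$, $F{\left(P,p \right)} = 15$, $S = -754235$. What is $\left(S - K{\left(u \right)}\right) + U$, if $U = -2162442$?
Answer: $-2916667$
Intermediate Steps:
$u = 15$
$K{\left(z \right)} = 5 - z$
$\left(S - K{\left(u \right)}\right) + U = \left(-754235 - \left(5 - 15\right)\right) - 2162442 = \left(-754235 - -10\right) - 2162442 = \left(-754235 + 10\right) - 2162442 = -754225 - 2162442 = -2916667$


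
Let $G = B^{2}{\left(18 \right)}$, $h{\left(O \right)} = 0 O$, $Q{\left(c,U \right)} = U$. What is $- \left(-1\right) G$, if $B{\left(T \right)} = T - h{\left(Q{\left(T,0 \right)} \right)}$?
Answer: $324$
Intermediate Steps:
$h{\left(O \right)} = 0$
$B{\left(T \right)} = T$ ($B{\left(T \right)} = T - 0 = T + 0 = T$)
$G = 324$ ($G = 18^{2} = 324$)
$- \left(-1\right) G = - \left(-1\right) 324 = \left(-1\right) \left(-324\right) = 324$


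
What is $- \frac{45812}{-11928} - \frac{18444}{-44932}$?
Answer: $\frac{142401551}{33496806} \approx 4.2512$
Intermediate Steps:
$- \frac{45812}{-11928} - \frac{18444}{-44932} = \left(-45812\right) \left(- \frac{1}{11928}\right) - - \frac{4611}{11233} = \frac{11453}{2982} + \frac{4611}{11233} = \frac{142401551}{33496806}$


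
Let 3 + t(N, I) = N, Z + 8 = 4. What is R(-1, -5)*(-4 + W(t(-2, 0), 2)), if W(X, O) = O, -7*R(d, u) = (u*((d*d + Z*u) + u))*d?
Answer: 160/7 ≈ 22.857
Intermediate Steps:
Z = -4 (Z = -8 + 4 = -4)
t(N, I) = -3 + N
R(d, u) = -d*u*(d² - 3*u)/7 (R(d, u) = -u*((d*d - 4*u) + u)*d/7 = -u*((d² - 4*u) + u)*d/7 = -u*(d² - 3*u)*d/7 = -d*u*(d² - 3*u)/7)
R(-1, -5)*(-4 + W(t(-2, 0), 2)) = ((⅐)*(-1)*(-5)*(-1*(-1)² + 3*(-5)))*(-4 + 2) = ((⅐)*(-1)*(-5)*(-1*1 - 15))*(-2) = ((⅐)*(-1)*(-5)*(-1 - 15))*(-2) = ((⅐)*(-1)*(-5)*(-16))*(-2) = -80/7*(-2) = 160/7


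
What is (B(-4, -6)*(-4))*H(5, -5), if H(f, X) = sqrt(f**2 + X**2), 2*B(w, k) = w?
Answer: 40*sqrt(2) ≈ 56.569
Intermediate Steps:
B(w, k) = w/2
H(f, X) = sqrt(X**2 + f**2)
(B(-4, -6)*(-4))*H(5, -5) = (((1/2)*(-4))*(-4))*sqrt((-5)**2 + 5**2) = (-2*(-4))*sqrt(25 + 25) = 8*sqrt(50) = 8*(5*sqrt(2)) = 40*sqrt(2)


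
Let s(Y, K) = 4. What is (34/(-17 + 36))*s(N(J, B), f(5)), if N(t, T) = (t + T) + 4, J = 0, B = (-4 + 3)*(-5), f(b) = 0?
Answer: 136/19 ≈ 7.1579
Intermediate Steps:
B = 5 (B = -1*(-5) = 5)
N(t, T) = 4 + T + t (N(t, T) = (T + t) + 4 = 4 + T + t)
(34/(-17 + 36))*s(N(J, B), f(5)) = (34/(-17 + 36))*4 = (34/19)*4 = 136/19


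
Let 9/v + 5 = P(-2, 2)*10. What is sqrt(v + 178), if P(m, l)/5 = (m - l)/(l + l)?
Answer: sqrt(537955)/55 ≈ 13.336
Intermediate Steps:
P(m, l) = 5*(m - l)/(2*l) (P(m, l) = 5*((m - l)/(l + l)) = 5*((m - l)/((2*l))) = 5*((m - l)*(1/(2*l))) = 5*((m - l)/(2*l)) = 5*(m - l)/(2*l))
v = -9/55 (v = 9/(-5 + ((5/2)*(-2 - 1*2)/2)*10) = 9/(-5 + ((5/2)*(1/2)*(-2 - 2))*10) = 9/(-5 + ((5/2)*(1/2)*(-4))*10) = 9/(-5 - 5*10) = 9/(-5 - 50) = 9/(-55) = 9*(-1/55) = -9/55 ≈ -0.16364)
sqrt(v + 178) = sqrt(-9/55 + 178) = sqrt(9781/55) = sqrt(537955)/55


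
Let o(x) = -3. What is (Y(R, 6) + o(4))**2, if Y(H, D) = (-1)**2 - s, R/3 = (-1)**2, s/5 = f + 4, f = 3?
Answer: 1369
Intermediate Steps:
s = 35 (s = 5*(3 + 4) = 5*7 = 35)
R = 3 (R = 3*(-1)**2 = 3*1 = 3)
Y(H, D) = -34 (Y(H, D) = (-1)**2 - 1*35 = 1 - 35 = -34)
(Y(R, 6) + o(4))**2 = (-34 - 3)**2 = (-37)**2 = 1369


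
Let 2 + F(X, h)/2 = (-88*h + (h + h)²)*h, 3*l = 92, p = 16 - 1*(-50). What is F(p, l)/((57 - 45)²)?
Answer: 440101/972 ≈ 452.78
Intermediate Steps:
p = 66 (p = 16 + 50 = 66)
l = 92/3 (l = (⅓)*92 = 92/3 ≈ 30.667)
F(X, h) = -4 + 2*h*(-88*h + 4*h²) (F(X, h) = -4 + 2*((-88*h + (h + h)²)*h) = -4 + 2*((-88*h + (2*h)²)*h) = -4 + 2*((-88*h + 4*h²)*h) = -4 + 2*(h*(-88*h + 4*h²)) = -4 + 2*h*(-88*h + 4*h²))
F(p, l)/((57 - 45)²) = (-4 - 176*(92/3)² + 8*(92/3)³)/((57 - 45)²) = (-4 - 176*8464/9 + 8*(778688/27))/(12²) = (-4 - 1489664/9 + 6229504/27)/144 = (1760404/27)*(1/144) = 440101/972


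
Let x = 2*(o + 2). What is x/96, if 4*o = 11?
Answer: 19/192 ≈ 0.098958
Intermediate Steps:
o = 11/4 (o = (1/4)*11 = 11/4 ≈ 2.7500)
x = 19/2 (x = 2*(11/4 + 2) = 2*(19/4) = 19/2 ≈ 9.5000)
x/96 = (19/2)/96 = (19/2)*(1/96) = 19/192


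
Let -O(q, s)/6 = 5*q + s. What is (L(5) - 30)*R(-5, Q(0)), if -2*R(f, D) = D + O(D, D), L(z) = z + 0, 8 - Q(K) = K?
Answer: -3500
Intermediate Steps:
Q(K) = 8 - K
O(q, s) = -30*q - 6*s (O(q, s) = -6*(5*q + s) = -6*(s + 5*q) = -30*q - 6*s)
L(z) = z
R(f, D) = 35*D/2 (R(f, D) = -(D + (-30*D - 6*D))/2 = -(D - 36*D)/2 = -(-35)*D/2 = 35*D/2)
(L(5) - 30)*R(-5, Q(0)) = (5 - 30)*(35*(8 - 1*0)/2) = -875*(8 + 0)/2 = -875*8/2 = -25*140 = -3500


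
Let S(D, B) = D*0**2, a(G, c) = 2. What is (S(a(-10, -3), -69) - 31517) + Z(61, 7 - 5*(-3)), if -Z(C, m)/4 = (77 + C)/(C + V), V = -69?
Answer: -31448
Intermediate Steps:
S(D, B) = 0 (S(D, B) = D*0 = 0)
Z(C, m) = -4*(77 + C)/(-69 + C) (Z(C, m) = -4*(77 + C)/(C - 69) = -4*(77 + C)/(-69 + C))
(S(a(-10, -3), -69) - 31517) + Z(61, 7 - 5*(-3)) = (0 - 31517) + 4*(-77 - 1*61)/(-69 + 61) = -31517 + 4*(-77 - 61)/(-8) = -31517 + 4*(-1/8)*(-138) = -31517 + 69 = -31448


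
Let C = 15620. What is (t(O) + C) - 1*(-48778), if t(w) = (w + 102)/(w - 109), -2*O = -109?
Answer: 7019069/109 ≈ 64395.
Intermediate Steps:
O = 109/2 (O = -½*(-109) = 109/2 ≈ 54.500)
t(w) = (102 + w)/(-109 + w)
(t(O) + C) - 1*(-48778) = ((102 + 109/2)/(-109 + 109/2) + 15620) - 1*(-48778) = ((313/2)/(-109/2) + 15620) + 48778 = (-2/109*313/2 + 15620) + 48778 = (-313/109 + 15620) + 48778 = 1702267/109 + 48778 = 7019069/109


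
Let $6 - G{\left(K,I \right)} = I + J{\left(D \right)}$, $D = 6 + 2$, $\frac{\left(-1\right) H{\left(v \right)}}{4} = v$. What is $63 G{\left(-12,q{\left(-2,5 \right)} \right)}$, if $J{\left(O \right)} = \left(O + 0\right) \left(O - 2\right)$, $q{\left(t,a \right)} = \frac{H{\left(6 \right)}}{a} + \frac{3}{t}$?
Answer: $- \frac{22491}{10} \approx -2249.1$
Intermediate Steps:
$H{\left(v \right)} = - 4 v$
$D = 8$
$q{\left(t,a \right)} = - \frac{24}{a} + \frac{3}{t}$ ($q{\left(t,a \right)} = \frac{\left(-4\right) 6}{a} + \frac{3}{t} = - \frac{24}{a} + \frac{3}{t}$)
$J{\left(O \right)} = O \left(-2 + O\right)$
$G{\left(K,I \right)} = -42 - I$ ($G{\left(K,I \right)} = 6 - \left(I + 8 \left(-2 + 8\right)\right) = 6 - \left(I + 8 \cdot 6\right) = 6 - \left(I + 48\right) = 6 - \left(48 + I\right) = -42 - I$)
$63 G{\left(-12,q{\left(-2,5 \right)} \right)} = 63 \left(-42 - \left(- \frac{24}{5} + \frac{3}{-2}\right)\right) = 63 \left(-42 - \left(\left(-24\right) \frac{1}{5} + 3 \left(- \frac{1}{2}\right)\right)\right) = 63 \left(-42 - \left(- \frac{24}{5} - \frac{3}{2}\right)\right) = 63 \left(-42 - - \frac{63}{10}\right) = 63 \left(-42 + \frac{63}{10}\right) = 63 \left(- \frac{357}{10}\right) = - \frac{22491}{10}$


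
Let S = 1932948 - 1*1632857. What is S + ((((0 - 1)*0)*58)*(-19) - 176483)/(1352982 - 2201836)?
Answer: 254733622197/848854 ≈ 3.0009e+5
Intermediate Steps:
S = 300091 (S = 1932948 - 1632857 = 300091)
S + ((((0 - 1)*0)*58)*(-19) - 176483)/(1352982 - 2201836) = 300091 + ((((0 - 1)*0)*58)*(-19) - 176483)/(1352982 - 2201836) = 300091 + ((-1*0*58)*(-19) - 176483)/(-848854) = 300091 + ((0*58)*(-19) - 176483)*(-1/848854) = 300091 + (0*(-19) - 176483)*(-1/848854) = 300091 + (0 - 176483)*(-1/848854) = 300091 - 176483*(-1/848854) = 300091 + 176483/848854 = 254733622197/848854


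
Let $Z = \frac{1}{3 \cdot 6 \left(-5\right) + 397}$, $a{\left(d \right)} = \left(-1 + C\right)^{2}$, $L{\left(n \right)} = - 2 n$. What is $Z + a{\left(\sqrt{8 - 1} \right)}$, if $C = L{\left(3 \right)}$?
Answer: $\frac{15044}{307} \approx 49.003$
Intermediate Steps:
$C = -6$ ($C = \left(-2\right) 3 = -6$)
$a{\left(d \right)} = 49$ ($a{\left(d \right)} = \left(-1 - 6\right)^{2} = \left(-7\right)^{2} = 49$)
$Z = \frac{1}{307}$ ($Z = \frac{1}{18 \left(-5\right) + 397} = \frac{1}{-90 + 397} = \frac{1}{307} \approx 0.0032573$)
$Z + a{\left(\sqrt{8 - 1} \right)} = \frac{1}{307} + 49 = \frac{15044}{307}$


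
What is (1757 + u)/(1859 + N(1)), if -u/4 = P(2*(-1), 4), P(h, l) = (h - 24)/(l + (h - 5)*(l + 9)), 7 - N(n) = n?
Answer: 30551/32451 ≈ 0.94145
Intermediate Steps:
N(n) = 7 - n
P(h, l) = (-24 + h)/(l + (-5 + h)*(9 + l))
u = -104/87 (u = -4*(-24 + 2*(-1))/(-45 - 4*4 + 9*(2*(-1)) + (2*(-1))*4) = -4*(-24 - 2)/(-45 - 16 + 9*(-2) - 2*4) = -4*(-26)/(-45 - 16 - 18 - 8) = -4*(-26)/(-87) = -(-4)*(-26)/87 = -4*26/87 = -104/87 ≈ -1.1954)
(1757 + u)/(1859 + N(1)) = (1757 - 104/87)/(1859 + (7 - 1*1)) = 152755/(87*(1859 + (7 - 1))) = 152755/(87*(1859 + 6)) = (152755/87)/1865 = (152755/87)*(1/1865) = 30551/32451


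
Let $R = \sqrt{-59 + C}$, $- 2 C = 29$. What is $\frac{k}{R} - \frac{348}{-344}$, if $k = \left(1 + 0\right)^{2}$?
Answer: $\frac{87}{86} - \frac{i \sqrt{6}}{21} \approx 1.0116 - 0.11664 i$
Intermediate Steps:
$C = - \frac{29}{2}$ ($C = \left(- \frac{1}{2}\right) 29 = - \frac{29}{2} \approx -14.5$)
$R = \frac{7 i \sqrt{6}}{2}$ ($R = \sqrt{-59 - \frac{29}{2}} = \sqrt{- \frac{147}{2}} = \frac{7 i \sqrt{6}}{2} \approx 8.5732 i$)
$k = 1$ ($k = 1^{2} = 1$)
$\frac{k}{R} - \frac{348}{-344} = 1 \frac{1}{\frac{7}{2} i \sqrt{6}} - \frac{348}{-344} = 1 \left(- \frac{i \sqrt{6}}{21}\right) - - \frac{87}{86} = - \frac{i \sqrt{6}}{21} + \frac{87}{86} = \frac{87}{86} - \frac{i \sqrt{6}}{21}$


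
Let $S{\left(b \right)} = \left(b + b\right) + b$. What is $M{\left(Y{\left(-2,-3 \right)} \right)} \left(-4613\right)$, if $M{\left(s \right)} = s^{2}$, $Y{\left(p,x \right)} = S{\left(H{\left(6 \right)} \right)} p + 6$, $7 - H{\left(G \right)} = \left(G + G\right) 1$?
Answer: $-5978448$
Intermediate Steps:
$H{\left(G \right)} = 7 - 2 G$ ($H{\left(G \right)} = 7 - \left(G + G\right) 1 = 7 - 2 G 1 = 7 - 2 G$)
$S{\left(b \right)} = 3 b$ ($S{\left(b \right)} = 2 b + b = 3 b$)
$Y{\left(p,x \right)} = 6 - 15 p$ ($Y{\left(p,x \right)} = 3 \left(7 - 12\right) p + 6 = 3 \left(-5\right) p + 6 = - 15 p + 6 = 6 - 15 p$)
$M{\left(Y{\left(-2,-3 \right)} \right)} \left(-4613\right) = \left(6 - -30\right)^{2} \left(-4613\right) = \left(6 + 30\right)^{2} \left(-4613\right) = 36^{2} \left(-4613\right) = 1296 \left(-4613\right) = -5978448$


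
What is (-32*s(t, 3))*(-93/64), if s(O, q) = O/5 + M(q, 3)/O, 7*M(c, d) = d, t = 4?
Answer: 11811/280 ≈ 42.182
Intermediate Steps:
M(c, d) = d/7
s(O, q) = O/5 + 3/(7*O) (s(O, q) = O/5 + ((⅐)*3)/O = O*(⅕) + 3/(7*O) = O/5 + 3/(7*O))
(-32*s(t, 3))*(-93/64) = (-32*((⅕)*4 + (3/7)/4))*(-93/64) = (-32*(⅘ + (3/7)*(¼)))*(-93*1/64) = -32*(⅘ + 3/28)*(-93/64) = -32*127/140*(-93/64) = -1016/35*(-93/64) = 11811/280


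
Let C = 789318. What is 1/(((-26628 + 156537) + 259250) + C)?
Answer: 1/1178477 ≈ 8.4855e-7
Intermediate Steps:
1/(((-26628 + 156537) + 259250) + C) = 1/(((-26628 + 156537) + 259250) + 789318) = 1/((129909 + 259250) + 789318) = 1/(389159 + 789318) = 1/1178477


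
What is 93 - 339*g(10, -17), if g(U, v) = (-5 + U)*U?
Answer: -16857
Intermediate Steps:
g(U, v) = U*(-5 + U)
93 - 339*g(10, -17) = 93 - 3390*(-5 + 10) = 93 - 3390*5 = 93 - 339*50 = 93 - 16950 = -16857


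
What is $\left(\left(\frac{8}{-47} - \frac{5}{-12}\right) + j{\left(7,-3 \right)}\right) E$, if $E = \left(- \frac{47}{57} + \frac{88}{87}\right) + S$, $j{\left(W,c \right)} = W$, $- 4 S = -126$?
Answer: $\frac{142713953}{621528} \approx 229.62$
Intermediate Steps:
$S = \frac{63}{2}$ ($S = \left(- \frac{1}{4}\right) \left(-126\right) = \frac{63}{2} \approx 31.5$)
$E = \frac{34919}{1102}$ ($E = \left(- \frac{47}{57} + \frac{88}{87}\right) + \frac{63}{2} = \frac{103}{551} + \frac{63}{2} = \frac{34919}{1102} \approx 31.687$)
$\left(\left(\frac{8}{-47} - \frac{5}{-12}\right) + j{\left(7,-3 \right)}\right) E = \left(\left(\frac{8}{-47} - \frac{5}{-12}\right) + 7\right) \frac{34919}{1102} = \left(\left(8 \left(- \frac{1}{47}\right) - - \frac{5}{12}\right) + 7\right) \frac{34919}{1102} = \left(\left(- \frac{8}{47} + \frac{5}{12}\right) + 7\right) \frac{34919}{1102} = \left(\frac{139}{564} + 7\right) \frac{34919}{1102} = \frac{4087}{564} \cdot \frac{34919}{1102} = \frac{142713953}{621528}$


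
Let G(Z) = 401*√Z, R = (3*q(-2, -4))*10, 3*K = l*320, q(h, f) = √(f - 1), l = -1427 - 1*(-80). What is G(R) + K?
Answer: -143680 + 401*5^(¾)*√6*√I ≈ -1.4136e+5 + 2322.4*I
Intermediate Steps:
l = -1347 (l = -1427 + 80 = -1347)
q(h, f) = √(-1 + f)
K = -143680 (K = (-1347*320)/3 = (⅓)*(-431040) = -143680)
R = 30*I*√5 (R = (3*√(-1 - 4))*10 = (3*√(-5))*10 = (3*(I*√5))*10 = (3*I*√5)*10 = 30*I*√5 ≈ 67.082*I)
G(R) + K = 401*√(30*I*√5) - 143680 = 401*(5^(¾)*√6*√I) - 143680 = 401*5^(¾)*√6*√I - 143680 = -143680 + 401*5^(¾)*√6*√I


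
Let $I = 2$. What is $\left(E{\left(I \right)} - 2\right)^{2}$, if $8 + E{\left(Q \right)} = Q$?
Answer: $64$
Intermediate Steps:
$E{\left(Q \right)} = -8 + Q$
$\left(E{\left(I \right)} - 2\right)^{2} = \left(\left(-8 + 2\right) - 2\right)^{2} = \left(-6 - 2\right)^{2} = \left(-8\right)^{2} = 64$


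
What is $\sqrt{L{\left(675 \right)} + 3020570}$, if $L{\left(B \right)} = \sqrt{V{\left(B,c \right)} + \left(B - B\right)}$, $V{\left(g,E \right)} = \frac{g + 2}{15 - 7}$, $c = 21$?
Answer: $\frac{\sqrt{12082280 + \sqrt{1354}}}{2} \approx 1738.0$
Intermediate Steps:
$V{\left(g,E \right)} = \frac{1}{4} + \frac{g}{8}$ ($V{\left(g,E \right)} = \frac{2 + g}{8} = \left(2 + g\right) \frac{1}{8} = \frac{1}{4} + \frac{g}{8}$)
$L{\left(B \right)} = \sqrt{\frac{1}{4} + \frac{B}{8}}$ ($L{\left(B \right)} = \sqrt{\left(\frac{1}{4} + \frac{B}{8}\right) + \left(B - B\right)} = \sqrt{\left(\frac{1}{4} + \frac{B}{8}\right) + 0} = \sqrt{\frac{1}{4} + \frac{B}{8}}$)
$\sqrt{L{\left(675 \right)} + 3020570} = \sqrt{\frac{\sqrt{4 + 2 \cdot 675}}{4} + 3020570} = \sqrt{\frac{\sqrt{4 + 1350}}{4} + 3020570} = \sqrt{\frac{\sqrt{1354}}{4} + 3020570} = \sqrt{3020570 + \frac{\sqrt{1354}}{4}}$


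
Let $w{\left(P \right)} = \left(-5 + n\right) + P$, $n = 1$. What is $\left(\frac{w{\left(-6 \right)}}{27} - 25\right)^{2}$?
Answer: $\frac{469225}{729} \approx 643.66$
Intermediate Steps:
$w{\left(P \right)} = -4 + P$ ($w{\left(P \right)} = \left(-5 + 1\right) + P = -4 + P$)
$\left(\frac{w{\left(-6 \right)}}{27} - 25\right)^{2} = \left(\frac{-4 - 6}{27} - 25\right)^{2} = \left(\left(-10\right) \frac{1}{27} - 25\right)^{2} = \left(- \frac{10}{27} - 25\right)^{2} = \left(- \frac{685}{27}\right)^{2} = \frac{469225}{729}$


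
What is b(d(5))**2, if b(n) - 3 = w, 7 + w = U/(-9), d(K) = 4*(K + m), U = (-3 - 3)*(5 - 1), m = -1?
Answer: 16/9 ≈ 1.7778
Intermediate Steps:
U = -24 (U = -6*4 = -24)
d(K) = -4 + 4*K (d(K) = 4*(K - 1) = 4*(-1 + K) = -4 + 4*K)
w = -13/3 (w = -7 - 24/(-9) = -7 - 24*(-1/9) = -7 + 8/3 = -13/3 ≈ -4.3333)
b(n) = -4/3 (b(n) = 3 - 13/3 = -4/3)
b(d(5))**2 = (-4/3)**2 = 16/9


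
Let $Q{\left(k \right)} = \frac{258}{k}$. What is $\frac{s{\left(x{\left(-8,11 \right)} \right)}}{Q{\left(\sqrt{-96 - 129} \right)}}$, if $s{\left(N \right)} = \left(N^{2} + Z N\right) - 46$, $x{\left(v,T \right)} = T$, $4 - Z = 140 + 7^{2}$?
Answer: $- \frac{4900 i}{43} \approx - 113.95 i$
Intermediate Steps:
$Z = -185$ ($Z = 4 - \left(140 + 7^{2}\right) = 4 - \left(140 + 49\right) = 4 - 189 = -185$)
$s{\left(N \right)} = -46 + N^{2} - 185 N$ ($s{\left(N \right)} = \left(N^{2} - 185 N\right) - 46 = -46 + N^{2} - 185 N$)
$\frac{s{\left(x{\left(-8,11 \right)} \right)}}{Q{\left(\sqrt{-96 - 129} \right)}} = \frac{-46 + 11^{2} - 2035}{258 \frac{1}{\sqrt{-96 - 129}}} = \frac{-46 + 121 - 2035}{258 \frac{1}{\sqrt{-225}}} = - \frac{1960}{258 \frac{1}{15 i}} = - \frac{1960}{258 \left(- \frac{i}{15}\right)} = - \frac{1960}{\left(- \frac{86}{5}\right) i} = - 1960 \frac{5 i}{86} = - \frac{4900 i}{43}$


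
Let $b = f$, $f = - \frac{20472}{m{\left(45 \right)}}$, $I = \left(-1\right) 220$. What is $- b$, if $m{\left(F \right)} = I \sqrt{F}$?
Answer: $- \frac{1706 \sqrt{5}}{275} \approx -13.872$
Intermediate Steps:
$I = -220$
$m{\left(F \right)} = - 220 \sqrt{F}$
$f = \frac{1706 \sqrt{5}}{275}$ ($f = - \frac{20472}{\left(-220\right) \sqrt{45}} = - \frac{20472}{\left(-220\right) 3 \sqrt{5}} = - \frac{20472}{\left(-660\right) \sqrt{5}} = - 20472 \left(- \frac{\sqrt{5}}{3300}\right) = \frac{1706 \sqrt{5}}{275} \approx 13.872$)
$b = \frac{1706 \sqrt{5}}{275} \approx 13.872$
$- b = - \frac{1706 \sqrt{5}}{275}$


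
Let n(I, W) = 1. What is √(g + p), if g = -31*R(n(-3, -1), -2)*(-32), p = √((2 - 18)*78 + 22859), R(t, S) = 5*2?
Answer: √(9920 + √21611) ≈ 100.33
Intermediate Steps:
R(t, S) = 10
p = √21611 (p = √(-16*78 + 22859) = √(-1248 + 22859) = √21611 ≈ 147.01)
g = 9920 (g = -31*10*(-32) = -310*(-32) = 9920)
√(g + p) = √(9920 + √21611)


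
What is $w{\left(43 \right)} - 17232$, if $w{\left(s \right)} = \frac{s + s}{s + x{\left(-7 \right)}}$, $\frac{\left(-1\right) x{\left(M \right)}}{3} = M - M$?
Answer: $-17230$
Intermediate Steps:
$x{\left(M \right)} = 0$ ($x{\left(M \right)} = - 3 \left(M - M\right) = \left(-3\right) 0 = 0$)
$w{\left(s \right)} = 2$ ($w{\left(s \right)} = \frac{s + s}{s + 0} = \frac{2 s}{s} = 2$)
$w{\left(43 \right)} - 17232 = 2 - 17232 = -17230$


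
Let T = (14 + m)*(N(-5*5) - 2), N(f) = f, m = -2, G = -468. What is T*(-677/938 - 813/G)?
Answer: -2005911/6097 ≈ -329.00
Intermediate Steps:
T = -324 (T = (14 - 2)*(-5*5 - 2) = 12*(-25 - 2) = 12*(-27) = -324)
T*(-677/938 - 813/G) = -324*(-677/938 - 813/(-468)) = -324*(-677*1/938 - 813*(-1/468)) = -324*(-677/938 + 271/156) = -324*74293/73164 = -2005911/6097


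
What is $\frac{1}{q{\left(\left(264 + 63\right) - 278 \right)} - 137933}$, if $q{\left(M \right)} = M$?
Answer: $- \frac{1}{137884} \approx -7.2525 \cdot 10^{-6}$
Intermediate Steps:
$\frac{1}{q{\left(\left(264 + 63\right) - 278 \right)} - 137933} = \frac{1}{\left(\left(264 + 63\right) - 278\right) - 137933} = \frac{1}{\left(327 - 278\right) - 137933} = \frac{1}{49 - 137933} = \frac{1}{-137884} = - \frac{1}{137884}$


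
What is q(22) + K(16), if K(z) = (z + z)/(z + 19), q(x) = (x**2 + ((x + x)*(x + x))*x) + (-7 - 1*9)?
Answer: 1507132/35 ≈ 43061.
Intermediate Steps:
q(x) = -16 + x**2 + 4*x**3 (q(x) = (x**2 + ((2*x)*(2*x))*x) + (-7 - 9) = (x**2 + (4*x**2)*x) - 16 = (x**2 + 4*x**3) - 16 = -16 + x**2 + 4*x**3)
K(z) = 2*z/(19 + z) (K(z) = (2*z)/(19 + z) = 2*z/(19 + z))
q(22) + K(16) = (-16 + 22**2 + 4*22**3) + 2*16/(19 + 16) = (-16 + 484 + 4*10648) + 2*16/35 = (-16 + 484 + 42592) + 2*16*(1/35) = 43060 + 32/35 = 1507132/35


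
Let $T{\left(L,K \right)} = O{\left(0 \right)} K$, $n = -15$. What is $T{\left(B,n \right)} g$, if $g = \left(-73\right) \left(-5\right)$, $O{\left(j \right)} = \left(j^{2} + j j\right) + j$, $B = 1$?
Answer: $0$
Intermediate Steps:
$O{\left(j \right)} = j + 2 j^{2}$ ($O{\left(j \right)} = \left(j^{2} + j^{2}\right) + j = 2 j^{2} + j = j + 2 j^{2}$)
$T{\left(L,K \right)} = 0$ ($T{\left(L,K \right)} = 0 \left(1 + 2 \cdot 0\right) K = 0 \left(1 + 0\right) K = 0 \cdot 1 K = 0 K = 0$)
$g = 365$
$T{\left(B,n \right)} g = 0 \cdot 365 = 0$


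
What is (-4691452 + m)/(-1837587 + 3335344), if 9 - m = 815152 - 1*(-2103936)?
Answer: -7610531/1497757 ≈ -5.0813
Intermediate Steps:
m = -2919079 (m = 9 - (815152 - 1*(-2103936)) = 9 - (815152 + 2103936) = 9 - 1*2919088 = 9 - 2919088 = -2919079)
(-4691452 + m)/(-1837587 + 3335344) = (-4691452 - 2919079)/(-1837587 + 3335344) = -7610531/1497757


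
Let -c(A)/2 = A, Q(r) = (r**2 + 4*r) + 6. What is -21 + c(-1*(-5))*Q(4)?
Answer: -401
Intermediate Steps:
Q(r) = 6 + r**2 + 4*r
c(A) = -2*A
-21 + c(-1*(-5))*Q(4) = -21 + (-(-2)*(-5))*(6 + 4**2 + 4*4) = -21 + (-2*5)*(6 + 16 + 16) = -21 - 10*38 = -21 - 380 = -401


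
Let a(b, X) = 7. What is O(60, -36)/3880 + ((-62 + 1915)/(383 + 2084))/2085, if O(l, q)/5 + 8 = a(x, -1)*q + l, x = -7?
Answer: -128412634/498938415 ≈ -0.25737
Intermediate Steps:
O(l, q) = -40 + 5*l + 35*q (O(l, q) = -40 + 5*(7*q + l) = -40 + 5*(l + 7*q) = -40 + (5*l + 35*q) = -40 + 5*l + 35*q)
O(60, -36)/3880 + ((-62 + 1915)/(383 + 2084))/2085 = (-40 + 5*60 + 35*(-36))/3880 + ((-62 + 1915)/(383 + 2084))/2085 = (-40 + 300 - 1260)*(1/3880) + (1853/2467)*(1/2085) = -1000*1/3880 + (1853*(1/2467))*(1/2085) = -25/97 + (1853/2467)*(1/2085) = -25/97 + 1853/5143695 = -128412634/498938415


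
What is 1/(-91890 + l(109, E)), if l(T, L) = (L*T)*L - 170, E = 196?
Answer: 1/4095284 ≈ 2.4418e-7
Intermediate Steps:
l(T, L) = -170 + T*L**2 (l(T, L) = T*L**2 - 170 = -170 + T*L**2)
1/(-91890 + l(109, E)) = 1/(-91890 + (-170 + 109*196**2)) = 1/(-91890 + (-170 + 109*38416)) = 1/(-91890 + (-170 + 4187344)) = 1/(-91890 + 4187174) = 1/4095284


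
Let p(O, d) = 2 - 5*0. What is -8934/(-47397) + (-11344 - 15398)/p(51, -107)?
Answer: -211245451/15799 ≈ -13371.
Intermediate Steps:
p(O, d) = 2 (p(O, d) = 2 + 0 = 2)
-8934/(-47397) + (-11344 - 15398)/p(51, -107) = -8934/(-47397) + (-11344 - 15398)/2 = -8934*(-1/47397) - 26742*1/2 = 2978/15799 - 13371 = -211245451/15799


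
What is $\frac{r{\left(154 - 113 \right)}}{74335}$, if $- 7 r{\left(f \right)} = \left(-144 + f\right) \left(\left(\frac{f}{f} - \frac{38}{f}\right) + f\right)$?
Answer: $\frac{173452}{21334145} \approx 0.0081303$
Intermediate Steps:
$r{\left(f \right)} = - \frac{\left(-144 + f\right) \left(1 + f - \frac{38}{f}\right)}{7}$ ($r{\left(f \right)} = - \frac{\left(-144 + f\right) \left(\left(\frac{f}{f} - \frac{38}{f}\right) + f\right)}{7} = - \frac{\left(-144 + f\right) \left(\left(1 - \frac{38}{f}\right) + f\right)}{7} = - \frac{\left(-144 + f\right) \left(1 + f - \frac{38}{f}\right)}{7}$)
$\frac{r{\left(154 - 113 \right)}}{74335} = \frac{\frac{1}{7} \frac{1}{154 - 113} \left(-5472 + \left(154 - 113\right) \left(182 - \left(154 - 113\right)^{2} + 143 \left(154 - 113\right)\right)\right)}{74335} = \frac{-5472 + \left(154 - 113\right) \left(182 - \left(154 - 113\right)^{2} + 143 \left(154 - 113\right)\right)}{7 \left(154 - 113\right)} \frac{1}{74335} = \frac{-5472 + 41 \left(182 - 41^{2} + 143 \cdot 41\right)}{7 \cdot 41} \cdot \frac{1}{74335} = \frac{1}{7} \cdot \frac{1}{41} \left(-5472 + 41 \left(182 - 1681 + 5863\right)\right) \frac{1}{74335} = \frac{1}{7} \cdot \frac{1}{41} \left(-5472 + 41 \cdot 4364\right) \frac{1}{74335} = \frac{1}{7} \cdot \frac{1}{41} \left(-5472 + 178924\right) \frac{1}{74335} = \frac{1}{7} \cdot \frac{1}{41} \cdot 173452 \cdot \frac{1}{74335} = \frac{173452}{287} \cdot \frac{1}{74335} = \frac{173452}{21334145}$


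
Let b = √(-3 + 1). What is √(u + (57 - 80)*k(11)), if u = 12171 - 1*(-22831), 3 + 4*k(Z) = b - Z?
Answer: √(140330 - 23*I*√2)/2 ≈ 187.3 - 0.021707*I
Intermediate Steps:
b = I*√2 (b = √(-2) = I*√2 ≈ 1.4142*I)
k(Z) = -¾ - Z/4 + I*√2/4 (k(Z) = -¾ + (I*√2 - Z)/4 = -¾ + (-Z + I*√2)/4 = -¾ + (-Z/4 + I*√2/4) = -¾ - Z/4 + I*√2/4)
u = 35002 (u = 12171 + 22831 = 35002)
√(u + (57 - 80)*k(11)) = √(35002 + (57 - 80)*(-¾ - ¼*11 + I*√2/4)) = √(35002 - 23*(-¾ - 11/4 + I*√2/4)) = √(35002 - 23*(-7/2 + I*√2/4)) = √(35002 + (161/2 - 23*I*√2/4)) = √(70165/2 - 23*I*√2/4)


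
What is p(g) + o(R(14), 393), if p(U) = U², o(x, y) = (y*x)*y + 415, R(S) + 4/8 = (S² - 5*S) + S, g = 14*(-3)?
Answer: 43095629/2 ≈ 2.1548e+7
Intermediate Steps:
g = -42
R(S) = -½ + S² - 4*S (R(S) = -½ + ((S² - 5*S) + S) = -½ + (S² - 4*S) = -½ + S² - 4*S)
o(x, y) = 415 + x*y² (o(x, y) = (x*y)*y + 415 = x*y² + 415 = 415 + x*y²)
p(g) + o(R(14), 393) = (-42)² + (415 + (-½ + 14² - 4*14)*393²) = 1764 + (415 + (-½ + 196 - 56)*154449) = 1764 + (415 + (279/2)*154449) = 1764 + (415 + 43091271/2) = 1764 + 43092101/2 = 43095629/2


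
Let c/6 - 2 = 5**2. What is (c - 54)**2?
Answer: 11664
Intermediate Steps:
c = 162 (c = 12 + 6*5**2 = 12 + 6*25 = 12 + 150 = 162)
(c - 54)**2 = (162 - 54)**2 = 108**2 = 11664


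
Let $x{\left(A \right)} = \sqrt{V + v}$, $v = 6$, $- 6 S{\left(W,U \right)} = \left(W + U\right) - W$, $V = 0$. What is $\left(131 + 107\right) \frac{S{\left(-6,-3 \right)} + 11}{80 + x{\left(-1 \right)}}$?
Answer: $\frac{4760}{139} - \frac{119 \sqrt{6}}{278} \approx 33.196$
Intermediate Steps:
$S{\left(W,U \right)} = - \frac{U}{6}$ ($S{\left(W,U \right)} = - \frac{\left(W + U\right) - W}{6} = - \frac{\left(U + W\right) - W}{6} = - \frac{U}{6}$)
$x{\left(A \right)} = \sqrt{6}$ ($x{\left(A \right)} = \sqrt{0 + 6} = \sqrt{6}$)
$\left(131 + 107\right) \frac{S{\left(-6,-3 \right)} + 11}{80 + x{\left(-1 \right)}} = \left(131 + 107\right) \frac{\left(- \frac{1}{6}\right) \left(-3\right) + 11}{80 + \sqrt{6}} = 238 \frac{\frac{1}{2} + 11}{80 + \sqrt{6}} = 238 \frac{23}{2 \left(80 + \sqrt{6}\right)} = \frac{2737}{80 + \sqrt{6}}$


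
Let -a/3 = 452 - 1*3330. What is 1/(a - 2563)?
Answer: 1/6071 ≈ 0.00016472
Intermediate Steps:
a = 8634 (a = -3*(452 - 1*3330) = -3*(452 - 3330) = -3*(-2878) = 8634)
1/(a - 2563) = 1/(8634 - 2563) = 1/6071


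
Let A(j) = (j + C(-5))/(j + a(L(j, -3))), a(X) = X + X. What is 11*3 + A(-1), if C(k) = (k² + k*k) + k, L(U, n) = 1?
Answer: 77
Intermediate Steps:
C(k) = k + 2*k² (C(k) = (k² + k²) + k = 2*k² + k = k + 2*k²)
a(X) = 2*X
A(j) = (45 + j)/(2 + j) (A(j) = (j - 5*(1 + 2*(-5)))/(j + 2*1) = (j - 5*(1 - 10))/(j + 2) = (j - 5*(-9))/(2 + j) = (j + 45)/(2 + j) = (45 + j)/(2 + j))
11*3 + A(-1) = 11*3 + (45 - 1)/(2 - 1) = 33 + 44/1 = 33 + 1*44 = 33 + 44 = 77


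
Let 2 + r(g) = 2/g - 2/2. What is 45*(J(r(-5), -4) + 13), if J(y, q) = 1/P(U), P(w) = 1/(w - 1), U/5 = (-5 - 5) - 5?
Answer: -2835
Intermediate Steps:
r(g) = -3 + 2/g (r(g) = -2 + (2/g - 2/2) = -2 + (2/g - 2*½) = -2 + (2/g - 1) = -2 + (-1 + 2/g) = -3 + 2/g)
U = -75 (U = 5*((-5 - 5) - 5) = 5*(-10 - 5) = 5*(-15) = -75)
P(w) = 1/(-1 + w)
J(y, q) = -76 (J(y, q) = 1/(1/(-1 - 75)) = 1/(1/(-76)) = 1/(-1/76) = -76)
45*(J(r(-5), -4) + 13) = 45*(-76 + 13) = 45*(-63) = -2835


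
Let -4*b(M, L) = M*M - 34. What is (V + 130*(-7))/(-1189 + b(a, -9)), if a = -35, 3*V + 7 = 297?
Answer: 9760/17841 ≈ 0.54705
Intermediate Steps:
V = 290/3 (V = -7/3 + (⅓)*297 = -7/3 + 99 = 290/3 ≈ 96.667)
b(M, L) = 17/2 - M²/4 (b(M, L) = -(M*M - 34)/4 = -(M² - 34)/4 = -(-34 + M²)/4 = 17/2 - M²/4)
(V + 130*(-7))/(-1189 + b(a, -9)) = (290/3 + 130*(-7))/(-1189 + (17/2 - ¼*(-35)²)) = (290/3 - 910)/(-1189 + (17/2 - ¼*1225)) = -2440/(3*(-1189 + (17/2 - 1225/4))) = -2440/(3*(-1189 - 1191/4)) = -2440/(3*(-5947/4)) = -2440/3*(-4/5947) = 9760/17841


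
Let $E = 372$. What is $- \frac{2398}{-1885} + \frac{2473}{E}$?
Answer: $\frac{5553661}{701220} \approx 7.92$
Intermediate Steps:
$- \frac{2398}{-1885} + \frac{2473}{E} = - \frac{2398}{-1885} + \frac{2473}{372} = \left(-2398\right) \left(- \frac{1}{1885}\right) + 2473 \cdot \frac{1}{372} = \frac{2398}{1885} + \frac{2473}{372} = \frac{5553661}{701220}$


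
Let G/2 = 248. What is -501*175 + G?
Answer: -87179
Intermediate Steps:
G = 496 (G = 2*248 = 496)
-501*175 + G = -501*175 + 496 = -87675 + 496 = -87179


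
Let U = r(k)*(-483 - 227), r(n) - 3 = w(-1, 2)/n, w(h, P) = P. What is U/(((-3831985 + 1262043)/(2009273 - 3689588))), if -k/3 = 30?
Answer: -5328838970/3854913 ≈ -1382.3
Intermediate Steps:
k = -90 (k = -3*30 = -90)
r(n) = 3 + 2/n
U = -19028/9 (U = (3 + 2/(-90))*(-483 - 227) = (3 + 2*(-1/90))*(-710) = (3 - 1/45)*(-710) = (134/45)*(-710) = -19028/9 ≈ -2114.2)
U/(((-3831985 + 1262043)/(2009273 - 3689588))) = -19028*(2009273 - 3689588)/(-3831985 + 1262043)/9 = -19028/(9*((-2569942/(-1680315)))) = -19028/(9*((-2569942*(-1/1680315)))) = -19028/(9*2569942/1680315) = -19028/9*1680315/2569942 = -5328838970/3854913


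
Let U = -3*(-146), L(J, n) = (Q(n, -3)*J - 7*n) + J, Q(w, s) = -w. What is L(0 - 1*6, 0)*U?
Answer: -2628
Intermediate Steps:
L(J, n) = J - 7*n - J*n (L(J, n) = ((-n)*J - 7*n) + J = (-J*n - 7*n) + J = (-7*n - J*n) + J = J - 7*n - J*n)
U = 438
L(0 - 1*6, 0)*U = ((0 - 1*6) - 7*0 - 1*(0 - 1*6)*0)*438 = ((0 - 6) + 0 - 1*(0 - 6)*0)*438 = (-6 + 0 - 1*(-6)*0)*438 = (-6 + 0 + 0)*438 = -6*438 = -2628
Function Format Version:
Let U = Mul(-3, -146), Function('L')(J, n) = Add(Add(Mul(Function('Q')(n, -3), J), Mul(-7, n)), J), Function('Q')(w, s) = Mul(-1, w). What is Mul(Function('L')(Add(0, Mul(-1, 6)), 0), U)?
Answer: -2628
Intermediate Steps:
Function('L')(J, n) = Add(J, Mul(-7, n), Mul(-1, J, n)) (Function('L')(J, n) = Add(Add(Mul(Mul(-1, n), J), Mul(-7, n)), J) = Add(Add(Mul(-1, J, n), Mul(-7, n)), J) = Add(Add(Mul(-7, n), Mul(-1, J, n)), J) = Add(J, Mul(-7, n), Mul(-1, J, n)))
U = 438
Mul(Function('L')(Add(0, Mul(-1, 6)), 0), U) = Mul(Add(Add(0, Mul(-1, 6)), Mul(-7, 0), Mul(-1, Add(0, Mul(-1, 6)), 0)), 438) = Mul(Add(Add(0, -6), 0, Mul(-1, Add(0, -6), 0)), 438) = Mul(Add(-6, 0, Mul(-1, -6, 0)), 438) = Mul(Add(-6, 0, 0), 438) = Mul(-6, 438) = -2628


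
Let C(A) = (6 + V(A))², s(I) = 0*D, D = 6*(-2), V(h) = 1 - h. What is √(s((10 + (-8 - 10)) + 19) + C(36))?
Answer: 29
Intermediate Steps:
D = -12
s(I) = 0 (s(I) = 0*(-12) = 0)
C(A) = (7 - A)² (C(A) = (6 + (1 - A))² = (7 - A)²)
√(s((10 + (-8 - 10)) + 19) + C(36)) = √(0 + (-7 + 36)²) = √(0 + 29²) = √(0 + 841) = √841 = 29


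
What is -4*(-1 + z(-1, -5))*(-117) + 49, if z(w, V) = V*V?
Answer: 11281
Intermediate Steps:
z(w, V) = V**2
-4*(-1 + z(-1, -5))*(-117) + 49 = -4*(-1 + (-5)**2)*(-117) + 49 = -4*(-1 + 25)*(-117) + 49 = -4*24*(-117) + 49 = -96*(-117) + 49 = 11232 + 49 = 11281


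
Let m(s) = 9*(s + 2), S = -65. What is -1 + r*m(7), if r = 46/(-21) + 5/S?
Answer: -16804/91 ≈ -184.66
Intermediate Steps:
m(s) = 18 + 9*s (m(s) = 9*(2 + s) = 18 + 9*s)
r = -619/273 (r = 46/(-21) + 5/(-65) = 46*(-1/21) + 5*(-1/65) = -46/21 - 1/13 = -619/273 ≈ -2.2674)
-1 + r*m(7) = -1 - 619*(18 + 9*7)/273 = -1 - 619*(18 + 63)/273 = -1 - 619/273*81 = -1 - 16713/91 = -16804/91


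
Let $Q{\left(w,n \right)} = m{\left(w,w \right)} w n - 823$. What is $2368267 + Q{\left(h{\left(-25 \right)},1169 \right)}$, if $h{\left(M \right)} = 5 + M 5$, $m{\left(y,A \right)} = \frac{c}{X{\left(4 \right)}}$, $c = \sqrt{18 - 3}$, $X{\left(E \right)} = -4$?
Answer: $2367444 + 35070 \sqrt{15} \approx 2.5033 \cdot 10^{6}$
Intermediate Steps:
$c = \sqrt{15} \approx 3.873$
$m{\left(y,A \right)} = - \frac{\sqrt{15}}{4}$ ($m{\left(y,A \right)} = \frac{\sqrt{15}}{-4} = \sqrt{15} \left(- \frac{1}{4}\right) = - \frac{\sqrt{15}}{4}$)
$h{\left(M \right)} = 5 + 5 M$
$Q{\left(w,n \right)} = -823 - \frac{n w \sqrt{15}}{4}$ ($Q{\left(w,n \right)} = - \frac{\sqrt{15}}{4} w n - 823 = - \frac{w \sqrt{15}}{4} n - 823 = - \frac{n w \sqrt{15}}{4} - 823 = -823 - \frac{n w \sqrt{15}}{4}$)
$2368267 + Q{\left(h{\left(-25 \right)},1169 \right)} = 2368267 - \left(823 + \frac{1169 \left(5 + 5 \left(-25\right)\right) \sqrt{15}}{4}\right) = 2368267 - \left(823 + \frac{1169 \left(5 - 125\right) \sqrt{15}}{4}\right) = 2368267 - \left(823 + \frac{1169}{4} \left(-120\right) \sqrt{15}\right) = 2368267 - \left(823 - 35070 \sqrt{15}\right) = 2367444 + 35070 \sqrt{15}$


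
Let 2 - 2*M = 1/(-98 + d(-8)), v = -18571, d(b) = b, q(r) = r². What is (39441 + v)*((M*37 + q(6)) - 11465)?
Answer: -25201224145/106 ≈ -2.3775e+8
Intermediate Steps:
M = 213/212 (M = 1 - 1/(2*(-98 - 8)) = 1 - ½/(-106) = 1 - ½*(-1/106) = 1 + 1/212 = 213/212 ≈ 1.0047)
(39441 + v)*((M*37 + q(6)) - 11465) = (39441 - 18571)*(((213/212)*37 + 6²) - 11465) = 20870*((7881/212 + 36) - 11465) = 20870*(15513/212 - 11465) = 20870*(-2415067/212) = -25201224145/106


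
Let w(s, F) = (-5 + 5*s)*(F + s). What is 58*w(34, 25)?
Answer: 564630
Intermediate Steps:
58*w(34, 25) = 58*(-5*25 - 5*34 + 5*34² + 5*25*34) = 58*(-125 - 170 + 5*1156 + 4250) = 58*(-125 - 170 + 5780 + 4250) = 58*9735 = 564630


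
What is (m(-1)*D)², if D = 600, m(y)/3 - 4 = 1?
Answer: 81000000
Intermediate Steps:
m(y) = 15 (m(y) = 12 + 3*1 = 12 + 3 = 15)
(m(-1)*D)² = (15*600)² = 9000² = 81000000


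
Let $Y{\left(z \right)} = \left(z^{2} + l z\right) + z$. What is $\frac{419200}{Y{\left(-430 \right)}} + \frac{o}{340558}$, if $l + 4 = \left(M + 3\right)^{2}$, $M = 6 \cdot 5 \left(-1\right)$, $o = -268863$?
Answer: $- \frac{2212284953}{541827778} \approx -4.083$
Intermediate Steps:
$M = -30$ ($M = 30 \left(-1\right) = -30$)
$l = 725$ ($l = -4 + \left(-30 + 3\right)^{2} = -4 + \left(-27\right)^{2} = -4 + 729 = 725$)
$Y{\left(z \right)} = z^{2} + 726 z$ ($Y{\left(z \right)} = \left(z^{2} + 725 z\right) + z = z^{2} + 726 z$)
$\frac{419200}{Y{\left(-430 \right)}} + \frac{o}{340558} = \frac{419200}{\left(-430\right) \left(726 - 430\right)} - \frac{268863}{340558} = \frac{419200}{\left(-430\right) 296} - \frac{268863}{340558} = \frac{419200}{-127280} - \frac{268863}{340558} = 419200 \left(- \frac{1}{127280}\right) - \frac{268863}{340558} = - \frac{5240}{1591} - \frac{268863}{340558} = - \frac{2212284953}{541827778}$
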